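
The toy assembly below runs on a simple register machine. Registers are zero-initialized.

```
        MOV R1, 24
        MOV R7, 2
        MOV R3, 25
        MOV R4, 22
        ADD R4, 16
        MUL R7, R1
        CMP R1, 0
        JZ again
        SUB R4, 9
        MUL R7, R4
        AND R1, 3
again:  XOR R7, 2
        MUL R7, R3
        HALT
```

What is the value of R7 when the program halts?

after MOV R1, 24: R1=24
after MOV R7, 2: R7=2
after MOV R3, 25: R3=25
after MOV R4, 22: R4=22
after ADD R4, 16: R4=22+16=38
after MUL R7, R1: R7=2*24=48
CMP R1, 0  (cmp 24,0)
JZ again: not taken
after SUB R4, 9: R4=38-9=29
after MUL R7, R4: R7=48*29=1392
after AND R1, 3: R1=24&3=0
after XOR R7, 2: R7=1392^2=1394
after MUL R7, R3: R7=1394*25=34850
halt.

34850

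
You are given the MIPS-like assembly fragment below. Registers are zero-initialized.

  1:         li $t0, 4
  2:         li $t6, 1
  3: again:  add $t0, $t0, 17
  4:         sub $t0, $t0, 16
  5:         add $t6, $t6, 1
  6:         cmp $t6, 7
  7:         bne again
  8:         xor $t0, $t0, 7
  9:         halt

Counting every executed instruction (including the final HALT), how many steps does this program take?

after li $t0, 4: $t0=4
after li $t6, 1: $t6=1
after add $t0, $t0, 17: $t0=4+17=21
after sub $t0, $t0, 16: $t0=21-16=5
after add $t6, $t6, 1: $t6=1+1=2
cmp $t6, 7  (cmp 2,7)
bne again: taken
after add $t0, $t0, 17: $t0=5+17=22
after sub $t0, $t0, 16: $t0=22-16=6
after add $t6, $t6, 1: $t6=2+1=3
cmp $t6, 7  (cmp 3,7)
bne again: taken
after add $t0, $t0, 17: $t0=6+17=23
after sub $t0, $t0, 16: $t0=23-16=7
after add $t6, $t6, 1: $t6=3+1=4
cmp $t6, 7  (cmp 4,7)
bne again: taken
after add $t0, $t0, 17: $t0=7+17=24
after sub $t0, $t0, 16: $t0=24-16=8
after add $t6, $t6, 1: $t6=4+1=5
cmp $t6, 7  (cmp 5,7)
bne again: taken
after add $t0, $t0, 17: $t0=8+17=25
after sub $t0, $t0, 16: $t0=25-16=9
after add $t6, $t6, 1: $t6=5+1=6
cmp $t6, 7  (cmp 6,7)
bne again: taken
after add $t0, $t0, 17: $t0=9+17=26
after sub $t0, $t0, 16: $t0=26-16=10
after add $t6, $t6, 1: $t6=6+1=7
cmp $t6, 7  (cmp 7,7)
bne again: not taken
after xor $t0, $t0, 7: $t0=10^7=13
halt.
Total executed instructions: 34.

34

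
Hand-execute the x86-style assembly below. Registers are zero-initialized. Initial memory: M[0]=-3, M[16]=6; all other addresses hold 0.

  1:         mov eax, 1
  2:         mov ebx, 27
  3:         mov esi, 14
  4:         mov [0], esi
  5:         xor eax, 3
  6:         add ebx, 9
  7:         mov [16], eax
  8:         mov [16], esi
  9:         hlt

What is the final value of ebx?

36

eax=1
ebx=27
esi=14
mov [0], esi → M[0]=14
eax=1^3=2
ebx=27+9=36
mov [16], eax → M[16]=2
mov [16], esi → M[16]=14
halt.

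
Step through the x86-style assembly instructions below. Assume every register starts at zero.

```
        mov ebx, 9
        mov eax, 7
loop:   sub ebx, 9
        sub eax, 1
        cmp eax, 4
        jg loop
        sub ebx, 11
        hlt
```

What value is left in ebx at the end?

after mov ebx, 9: ebx=9
after mov eax, 7: eax=7
after sub ebx, 9: ebx=9-9=0
after sub eax, 1: eax=7-1=6
cmp eax, 4  (cmp 6,4)
jg loop: taken
after sub ebx, 9: ebx=0-9=-9
after sub eax, 1: eax=6-1=5
cmp eax, 4  (cmp 5,4)
jg loop: taken
after sub ebx, 9: ebx=(-9)-9=-18
after sub eax, 1: eax=5-1=4
cmp eax, 4  (cmp 4,4)
jg loop: not taken
after sub ebx, 11: ebx=(-18)-11=-29
halt.

-29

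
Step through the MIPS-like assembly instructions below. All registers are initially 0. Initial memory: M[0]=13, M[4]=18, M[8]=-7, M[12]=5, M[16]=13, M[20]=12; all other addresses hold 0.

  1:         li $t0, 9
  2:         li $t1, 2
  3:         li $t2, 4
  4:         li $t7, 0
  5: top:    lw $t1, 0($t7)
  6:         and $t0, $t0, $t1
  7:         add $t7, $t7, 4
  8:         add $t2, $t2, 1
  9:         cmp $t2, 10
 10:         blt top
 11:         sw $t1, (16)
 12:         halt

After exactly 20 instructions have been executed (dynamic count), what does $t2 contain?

$t0=9
$t1=2
$t2=4
$t7=0
$t1=M[0]=13
$t0=9&13=9
$t7=0+4=4
$t2=4+1=5
cmp $t2, 10  (cmp 5,10)
blt top: taken
$t1=M[4]=18
$t0=9&18=0
$t7=4+4=8
$t2=5+1=6
cmp $t2, 10  (cmp 6,10)
blt top: taken
$t1=M[8]=-7
$t0=0&(-7)=0
$t7=8+4=12
$t2=6+1=7
After step 20: $t2 = 7.

7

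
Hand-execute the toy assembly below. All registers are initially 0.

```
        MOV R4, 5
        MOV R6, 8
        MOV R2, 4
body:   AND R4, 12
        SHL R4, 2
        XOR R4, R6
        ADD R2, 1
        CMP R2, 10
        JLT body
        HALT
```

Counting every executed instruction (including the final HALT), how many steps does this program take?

R4=5
R6=8
R2=4
R4=5&12=4
R4=4<<2=16
R4=16^8=24
R2=4+1=5
CMP R2, 10  (cmp 5,10)
JLT body: taken
R4=24&12=8
R4=8<<2=32
R4=32^8=40
R2=5+1=6
CMP R2, 10  (cmp 6,10)
JLT body: taken
R4=40&12=8
R4=8<<2=32
R4=32^8=40
R2=6+1=7
CMP R2, 10  (cmp 7,10)
JLT body: taken
R4=40&12=8
R4=8<<2=32
R4=32^8=40
R2=7+1=8
CMP R2, 10  (cmp 8,10)
JLT body: taken
R4=40&12=8
R4=8<<2=32
R4=32^8=40
R2=8+1=9
CMP R2, 10  (cmp 9,10)
JLT body: taken
R4=40&12=8
R4=8<<2=32
R4=32^8=40
R2=9+1=10
CMP R2, 10  (cmp 10,10)
JLT body: not taken
halt.
Total executed instructions: 40.

40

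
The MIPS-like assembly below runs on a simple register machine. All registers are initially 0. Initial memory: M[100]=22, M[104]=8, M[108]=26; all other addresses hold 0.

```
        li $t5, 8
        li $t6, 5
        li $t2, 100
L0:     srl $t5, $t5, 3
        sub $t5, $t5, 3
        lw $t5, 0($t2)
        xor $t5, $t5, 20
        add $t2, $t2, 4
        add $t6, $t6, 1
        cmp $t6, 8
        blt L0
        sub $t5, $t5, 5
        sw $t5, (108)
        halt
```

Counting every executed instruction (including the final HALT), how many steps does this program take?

30

after li $t5, 8: $t5=8
after li $t6, 5: $t6=5
after li $t2, 100: $t2=100
after srl $t5, $t5, 3: $t5=8>>3=1
after sub $t5, $t5, 3: $t5=1-3=-2
after lw $t5, 0($t2): $t5=M[100]=22
after xor $t5, $t5, 20: $t5=22^20=2
after add $t2, $t2, 4: $t2=100+4=104
after add $t6, $t6, 1: $t6=5+1=6
cmp $t6, 8  (cmp 6,8)
blt L0: taken
after srl $t5, $t5, 3: $t5=2>>3=0
after sub $t5, $t5, 3: $t5=0-3=-3
after lw $t5, 0($t2): $t5=M[104]=8
after xor $t5, $t5, 20: $t5=8^20=28
after add $t2, $t2, 4: $t2=104+4=108
after add $t6, $t6, 1: $t6=6+1=7
cmp $t6, 8  (cmp 7,8)
blt L0: taken
after srl $t5, $t5, 3: $t5=28>>3=3
after sub $t5, $t5, 3: $t5=3-3=0
after lw $t5, 0($t2): $t5=M[108]=26
after xor $t5, $t5, 20: $t5=26^20=14
after add $t2, $t2, 4: $t2=108+4=112
after add $t6, $t6, 1: $t6=7+1=8
cmp $t6, 8  (cmp 8,8)
blt L0: not taken
after sub $t5, $t5, 5: $t5=14-5=9
sw $t5, (108) → M[108]=9
halt.
Total executed instructions: 30.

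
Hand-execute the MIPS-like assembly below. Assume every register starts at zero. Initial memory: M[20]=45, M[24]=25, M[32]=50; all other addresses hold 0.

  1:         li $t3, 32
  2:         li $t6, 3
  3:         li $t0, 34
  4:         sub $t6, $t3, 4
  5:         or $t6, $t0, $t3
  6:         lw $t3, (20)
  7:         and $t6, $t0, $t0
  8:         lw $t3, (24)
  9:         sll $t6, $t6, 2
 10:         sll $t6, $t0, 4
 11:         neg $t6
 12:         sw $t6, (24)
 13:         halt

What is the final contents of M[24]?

-544

$t3=32
$t6=3
$t0=34
$t6=32-4=28
$t6=34|32=34
$t3=M[20]=45
$t6=34&34=34
$t3=M[24]=25
$t6=34<<2=136
$t6=34<<4=544
$t6=-(544)=-544
sw $t6, (24) → M[24]=-544
halt.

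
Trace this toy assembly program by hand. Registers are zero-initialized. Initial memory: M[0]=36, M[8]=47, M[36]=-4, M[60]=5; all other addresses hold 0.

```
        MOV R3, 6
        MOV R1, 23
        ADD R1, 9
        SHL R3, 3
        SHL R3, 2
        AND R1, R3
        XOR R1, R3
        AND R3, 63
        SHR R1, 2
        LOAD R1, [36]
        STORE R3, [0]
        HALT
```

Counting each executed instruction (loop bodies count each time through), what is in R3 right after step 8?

0

R3=6
R1=23
R1=23+9=32
R3=6<<3=48
R3=48<<2=192
R1=32&192=0
R1=0^192=192
R3=192&63=0
After step 8: R3 = 0.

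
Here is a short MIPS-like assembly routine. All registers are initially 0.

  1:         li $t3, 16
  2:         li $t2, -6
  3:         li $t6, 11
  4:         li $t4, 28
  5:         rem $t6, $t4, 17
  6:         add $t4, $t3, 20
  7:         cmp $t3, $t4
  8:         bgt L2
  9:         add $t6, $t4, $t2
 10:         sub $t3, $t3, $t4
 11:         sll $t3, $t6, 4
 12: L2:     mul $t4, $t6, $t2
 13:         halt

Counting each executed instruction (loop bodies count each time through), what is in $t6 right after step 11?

30

li $t3, 16 → $t3=16
li $t2, -6 → $t2=-6
li $t6, 11 → $t6=11
li $t4, 28 → $t4=28
rem $t6, $t4, 17 → $t6=28%17=11
add $t4, $t3, 20 → $t4=16+20=36
cmp $t3, $t4  (cmp 16,36)
bgt L2: not taken
add $t6, $t4, $t2 → $t6=36+(-6)=30
sub $t3, $t3, $t4 → $t3=16-36=-20
sll $t3, $t6, 4 → $t3=30<<4=480
After step 11: $t6 = 30.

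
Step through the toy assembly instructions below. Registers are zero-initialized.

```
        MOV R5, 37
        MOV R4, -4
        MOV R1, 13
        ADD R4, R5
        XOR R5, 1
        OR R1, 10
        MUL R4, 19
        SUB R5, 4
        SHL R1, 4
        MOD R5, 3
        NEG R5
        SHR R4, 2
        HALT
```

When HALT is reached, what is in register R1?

240

MOV R5, 37 → R5=37
MOV R4, -4 → R4=-4
MOV R1, 13 → R1=13
ADD R4, R5 → R4=(-4)+37=33
XOR R5, 1 → R5=37^1=36
OR R1, 10 → R1=13|10=15
MUL R4, 19 → R4=33*19=627
SUB R5, 4 → R5=36-4=32
SHL R1, 4 → R1=15<<4=240
MOD R5, 3 → R5=32%3=2
NEG R5 → R5=-(2)=-2
SHR R4, 2 → R4=627>>2=156
halt.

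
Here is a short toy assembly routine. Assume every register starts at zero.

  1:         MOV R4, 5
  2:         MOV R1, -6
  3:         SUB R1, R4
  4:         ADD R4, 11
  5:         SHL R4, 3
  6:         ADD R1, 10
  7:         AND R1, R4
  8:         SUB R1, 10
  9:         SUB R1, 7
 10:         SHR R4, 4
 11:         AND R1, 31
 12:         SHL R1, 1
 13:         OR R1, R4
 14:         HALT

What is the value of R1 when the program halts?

30

MOV R4, 5 → R4=5
MOV R1, -6 → R1=-6
SUB R1, R4 → R1=(-6)-5=-11
ADD R4, 11 → R4=5+11=16
SHL R4, 3 → R4=16<<3=128
ADD R1, 10 → R1=(-11)+10=-1
AND R1, R4 → R1=(-1)&128=128
SUB R1, 10 → R1=128-10=118
SUB R1, 7 → R1=118-7=111
SHR R4, 4 → R4=128>>4=8
AND R1, 31 → R1=111&31=15
SHL R1, 1 → R1=15<<1=30
OR R1, R4 → R1=30|8=30
halt.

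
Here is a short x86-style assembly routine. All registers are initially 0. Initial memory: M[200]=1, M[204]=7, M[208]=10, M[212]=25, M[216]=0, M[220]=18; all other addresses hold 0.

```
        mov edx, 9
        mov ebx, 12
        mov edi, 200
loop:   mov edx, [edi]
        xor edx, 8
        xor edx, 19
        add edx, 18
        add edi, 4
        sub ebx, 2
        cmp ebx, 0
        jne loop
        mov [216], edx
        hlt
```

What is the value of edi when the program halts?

224

edx=9
ebx=12
edi=200
edx=M[200]=1
edx=1^8=9
edx=9^19=26
edx=26+18=44
edi=200+4=204
ebx=12-2=10
cmp ebx, 0  (cmp 10,0)
jne loop: taken
edx=M[204]=7
edx=7^8=15
edx=15^19=28
edx=28+18=46
edi=204+4=208
ebx=10-2=8
cmp ebx, 0  (cmp 8,0)
jne loop: taken
edx=M[208]=10
edx=10^8=2
edx=2^19=17
edx=17+18=35
edi=208+4=212
ebx=8-2=6
cmp ebx, 0  (cmp 6,0)
jne loop: taken
edx=M[212]=25
edx=25^8=17
edx=17^19=2
edx=2+18=20
edi=212+4=216
ebx=6-2=4
cmp ebx, 0  (cmp 4,0)
jne loop: taken
edx=M[216]=0
edx=0^8=8
edx=8^19=27
edx=27+18=45
edi=216+4=220
ebx=4-2=2
cmp ebx, 0  (cmp 2,0)
jne loop: taken
edx=M[220]=18
edx=18^8=26
edx=26^19=9
edx=9+18=27
edi=220+4=224
ebx=2-2=0
cmp ebx, 0  (cmp 0,0)
jne loop: not taken
mov [216], edx → M[216]=27
halt.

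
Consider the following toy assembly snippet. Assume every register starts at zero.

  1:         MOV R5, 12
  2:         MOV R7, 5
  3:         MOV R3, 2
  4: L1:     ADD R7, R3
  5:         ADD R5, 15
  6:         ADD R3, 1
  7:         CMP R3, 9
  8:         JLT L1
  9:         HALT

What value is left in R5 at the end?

after MOV R5, 12: R5=12
after MOV R7, 5: R7=5
after MOV R3, 2: R3=2
after ADD R7, R3: R7=5+2=7
after ADD R5, 15: R5=12+15=27
after ADD R3, 1: R3=2+1=3
CMP R3, 9  (cmp 3,9)
JLT L1: taken
after ADD R7, R3: R7=7+3=10
after ADD R5, 15: R5=27+15=42
after ADD R3, 1: R3=3+1=4
CMP R3, 9  (cmp 4,9)
JLT L1: taken
after ADD R7, R3: R7=10+4=14
after ADD R5, 15: R5=42+15=57
after ADD R3, 1: R3=4+1=5
CMP R3, 9  (cmp 5,9)
JLT L1: taken
after ADD R7, R3: R7=14+5=19
after ADD R5, 15: R5=57+15=72
after ADD R3, 1: R3=5+1=6
CMP R3, 9  (cmp 6,9)
JLT L1: taken
after ADD R7, R3: R7=19+6=25
after ADD R5, 15: R5=72+15=87
after ADD R3, 1: R3=6+1=7
CMP R3, 9  (cmp 7,9)
JLT L1: taken
after ADD R7, R3: R7=25+7=32
after ADD R5, 15: R5=87+15=102
after ADD R3, 1: R3=7+1=8
CMP R3, 9  (cmp 8,9)
JLT L1: taken
after ADD R7, R3: R7=32+8=40
after ADD R5, 15: R5=102+15=117
after ADD R3, 1: R3=8+1=9
CMP R3, 9  (cmp 9,9)
JLT L1: not taken
halt.

117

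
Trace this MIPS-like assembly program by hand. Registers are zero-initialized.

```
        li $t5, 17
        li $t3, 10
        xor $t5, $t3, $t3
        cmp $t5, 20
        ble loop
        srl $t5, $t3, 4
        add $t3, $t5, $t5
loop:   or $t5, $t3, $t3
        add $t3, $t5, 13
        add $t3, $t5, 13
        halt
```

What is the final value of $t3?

23

li $t5, 17 → $t5=17
li $t3, 10 → $t3=10
xor $t5, $t3, $t3 → $t5=10^10=0
cmp $t5, 20  (cmp 0,20)
ble loop: taken
or $t5, $t3, $t3 → $t5=10|10=10
add $t3, $t5, 13 → $t3=10+13=23
add $t3, $t5, 13 → $t3=10+13=23
halt.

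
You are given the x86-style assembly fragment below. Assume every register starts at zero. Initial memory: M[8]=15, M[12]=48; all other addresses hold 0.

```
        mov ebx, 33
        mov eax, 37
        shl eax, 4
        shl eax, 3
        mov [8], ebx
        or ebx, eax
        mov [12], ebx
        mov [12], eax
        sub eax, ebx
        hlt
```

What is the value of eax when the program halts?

after mov ebx, 33: ebx=33
after mov eax, 37: eax=37
after shl eax, 4: eax=37<<4=592
after shl eax, 3: eax=592<<3=4736
mov [8], ebx → M[8]=33
after or ebx, eax: ebx=33|4736=4769
mov [12], ebx → M[12]=4769
mov [12], eax → M[12]=4736
after sub eax, ebx: eax=4736-4769=-33
halt.

-33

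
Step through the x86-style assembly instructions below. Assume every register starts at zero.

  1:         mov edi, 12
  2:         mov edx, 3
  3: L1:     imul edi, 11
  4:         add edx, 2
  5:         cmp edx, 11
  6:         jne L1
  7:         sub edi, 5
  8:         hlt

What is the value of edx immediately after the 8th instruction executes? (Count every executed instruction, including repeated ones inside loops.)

after mov edi, 12: edi=12
after mov edx, 3: edx=3
after imul edi, 11: edi=12*11=132
after add edx, 2: edx=3+2=5
cmp edx, 11  (cmp 5,11)
jne L1: taken
after imul edi, 11: edi=132*11=1452
after add edx, 2: edx=5+2=7
After step 8: edx = 7.

7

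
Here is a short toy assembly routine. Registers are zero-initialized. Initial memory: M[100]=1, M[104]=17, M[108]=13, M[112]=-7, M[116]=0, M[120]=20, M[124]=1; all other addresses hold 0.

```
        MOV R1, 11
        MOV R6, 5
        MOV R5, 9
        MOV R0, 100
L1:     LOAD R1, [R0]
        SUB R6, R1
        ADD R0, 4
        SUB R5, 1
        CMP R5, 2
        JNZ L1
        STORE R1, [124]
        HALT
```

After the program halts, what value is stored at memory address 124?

R1=11
R6=5
R5=9
R0=100
R1=M[100]=1
R6=5-1=4
R0=100+4=104
R5=9-1=8
CMP R5, 2  (cmp 8,2)
JNZ L1: taken
R1=M[104]=17
R6=4-17=-13
R0=104+4=108
R5=8-1=7
CMP R5, 2  (cmp 7,2)
JNZ L1: taken
R1=M[108]=13
R6=(-13)-13=-26
R0=108+4=112
R5=7-1=6
CMP R5, 2  (cmp 6,2)
JNZ L1: taken
R1=M[112]=-7
R6=(-26)-(-7)=-19
R0=112+4=116
R5=6-1=5
CMP R5, 2  (cmp 5,2)
JNZ L1: taken
R1=M[116]=0
R6=(-19)-0=-19
R0=116+4=120
R5=5-1=4
CMP R5, 2  (cmp 4,2)
JNZ L1: taken
R1=M[120]=20
R6=(-19)-20=-39
R0=120+4=124
R5=4-1=3
CMP R5, 2  (cmp 3,2)
JNZ L1: taken
R1=M[124]=1
R6=(-39)-1=-40
R0=124+4=128
R5=3-1=2
CMP R5, 2  (cmp 2,2)
JNZ L1: not taken
STORE R1, [124] → M[124]=1
halt.

1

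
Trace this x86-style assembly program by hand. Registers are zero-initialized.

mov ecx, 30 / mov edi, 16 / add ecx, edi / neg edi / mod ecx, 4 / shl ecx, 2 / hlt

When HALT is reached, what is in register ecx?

8

after mov ecx, 30: ecx=30
after mov edi, 16: edi=16
after add ecx, edi: ecx=30+16=46
after neg edi: edi=-(16)=-16
after mod ecx, 4: ecx=46%4=2
after shl ecx, 2: ecx=2<<2=8
halt.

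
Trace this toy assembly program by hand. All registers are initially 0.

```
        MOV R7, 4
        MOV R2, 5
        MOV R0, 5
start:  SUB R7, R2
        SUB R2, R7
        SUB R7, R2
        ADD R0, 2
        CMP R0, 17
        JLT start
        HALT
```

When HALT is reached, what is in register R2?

3635

R7=4
R2=5
R0=5
R7=4-5=-1
R2=5-(-1)=6
R7=(-1)-6=-7
R0=5+2=7
CMP R0, 17  (cmp 7,17)
JLT start: taken
R7=(-7)-6=-13
R2=6-(-13)=19
R7=(-13)-19=-32
R0=7+2=9
CMP R0, 17  (cmp 9,17)
JLT start: taken
R7=(-32)-19=-51
R2=19-(-51)=70
R7=(-51)-70=-121
R0=9+2=11
CMP R0, 17  (cmp 11,17)
JLT start: taken
R7=(-121)-70=-191
R2=70-(-191)=261
R7=(-191)-261=-452
R0=11+2=13
CMP R0, 17  (cmp 13,17)
JLT start: taken
R7=(-452)-261=-713
R2=261-(-713)=974
R7=(-713)-974=-1687
R0=13+2=15
CMP R0, 17  (cmp 15,17)
JLT start: taken
R7=(-1687)-974=-2661
R2=974-(-2661)=3635
R7=(-2661)-3635=-6296
R0=15+2=17
CMP R0, 17  (cmp 17,17)
JLT start: not taken
halt.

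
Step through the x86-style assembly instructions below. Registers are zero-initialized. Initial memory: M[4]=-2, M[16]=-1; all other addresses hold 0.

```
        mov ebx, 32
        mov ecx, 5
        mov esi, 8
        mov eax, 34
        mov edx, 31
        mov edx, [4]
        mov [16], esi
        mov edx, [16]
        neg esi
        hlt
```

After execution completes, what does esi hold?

ebx=32
ecx=5
esi=8
eax=34
edx=31
edx=M[4]=-2
mov [16], esi → M[16]=8
edx=M[16]=8
esi=-(8)=-8
halt.

-8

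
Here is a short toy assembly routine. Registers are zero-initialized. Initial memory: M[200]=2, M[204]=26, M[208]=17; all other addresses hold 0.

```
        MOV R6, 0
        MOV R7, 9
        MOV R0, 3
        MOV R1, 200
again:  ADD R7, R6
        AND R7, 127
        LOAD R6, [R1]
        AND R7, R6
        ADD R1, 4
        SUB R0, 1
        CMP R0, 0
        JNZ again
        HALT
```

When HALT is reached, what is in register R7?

R6=0
R7=9
R0=3
R1=200
R7=9+0=9
R7=9&127=9
R6=M[200]=2
R7=9&2=0
R1=200+4=204
R0=3-1=2
CMP R0, 0  (cmp 2,0)
JNZ again: taken
R7=0+2=2
R7=2&127=2
R6=M[204]=26
R7=2&26=2
R1=204+4=208
R0=2-1=1
CMP R0, 0  (cmp 1,0)
JNZ again: taken
R7=2+26=28
R7=28&127=28
R6=M[208]=17
R7=28&17=16
R1=208+4=212
R0=1-1=0
CMP R0, 0  (cmp 0,0)
JNZ again: not taken
halt.

16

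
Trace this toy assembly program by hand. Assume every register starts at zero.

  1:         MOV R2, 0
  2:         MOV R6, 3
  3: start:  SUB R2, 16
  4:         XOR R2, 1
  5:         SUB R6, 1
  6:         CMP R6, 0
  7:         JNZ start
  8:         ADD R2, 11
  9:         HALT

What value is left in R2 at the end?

-36

MOV R2, 0 → R2=0
MOV R6, 3 → R6=3
SUB R2, 16 → R2=0-16=-16
XOR R2, 1 → R2=(-16)^1=-15
SUB R6, 1 → R6=3-1=2
CMP R6, 0  (cmp 2,0)
JNZ start: taken
SUB R2, 16 → R2=(-15)-16=-31
XOR R2, 1 → R2=(-31)^1=-32
SUB R6, 1 → R6=2-1=1
CMP R6, 0  (cmp 1,0)
JNZ start: taken
SUB R2, 16 → R2=(-32)-16=-48
XOR R2, 1 → R2=(-48)^1=-47
SUB R6, 1 → R6=1-1=0
CMP R6, 0  (cmp 0,0)
JNZ start: not taken
ADD R2, 11 → R2=(-47)+11=-36
halt.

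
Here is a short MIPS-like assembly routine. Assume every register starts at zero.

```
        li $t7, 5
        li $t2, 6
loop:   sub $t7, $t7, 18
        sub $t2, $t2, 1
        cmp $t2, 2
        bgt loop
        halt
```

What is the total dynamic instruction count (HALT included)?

$t7=5
$t2=6
$t7=5-18=-13
$t2=6-1=5
cmp $t2, 2  (cmp 5,2)
bgt loop: taken
$t7=(-13)-18=-31
$t2=5-1=4
cmp $t2, 2  (cmp 4,2)
bgt loop: taken
$t7=(-31)-18=-49
$t2=4-1=3
cmp $t2, 2  (cmp 3,2)
bgt loop: taken
$t7=(-49)-18=-67
$t2=3-1=2
cmp $t2, 2  (cmp 2,2)
bgt loop: not taken
halt.
Total executed instructions: 19.

19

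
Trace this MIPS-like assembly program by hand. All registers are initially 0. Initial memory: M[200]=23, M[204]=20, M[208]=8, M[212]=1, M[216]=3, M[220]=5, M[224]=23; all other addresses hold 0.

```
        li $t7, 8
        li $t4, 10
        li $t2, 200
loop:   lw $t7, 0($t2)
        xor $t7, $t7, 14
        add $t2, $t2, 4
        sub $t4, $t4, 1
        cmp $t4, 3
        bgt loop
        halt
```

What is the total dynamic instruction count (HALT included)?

li $t7, 8 → $t7=8
li $t4, 10 → $t4=10
li $t2, 200 → $t2=200
lw $t7, 0($t2) → $t7=M[200]=23
xor $t7, $t7, 14 → $t7=23^14=25
add $t2, $t2, 4 → $t2=200+4=204
sub $t4, $t4, 1 → $t4=10-1=9
cmp $t4, 3  (cmp 9,3)
bgt loop: taken
lw $t7, 0($t2) → $t7=M[204]=20
xor $t7, $t7, 14 → $t7=20^14=26
add $t2, $t2, 4 → $t2=204+4=208
sub $t4, $t4, 1 → $t4=9-1=8
cmp $t4, 3  (cmp 8,3)
bgt loop: taken
lw $t7, 0($t2) → $t7=M[208]=8
xor $t7, $t7, 14 → $t7=8^14=6
add $t2, $t2, 4 → $t2=208+4=212
sub $t4, $t4, 1 → $t4=8-1=7
cmp $t4, 3  (cmp 7,3)
bgt loop: taken
lw $t7, 0($t2) → $t7=M[212]=1
xor $t7, $t7, 14 → $t7=1^14=15
add $t2, $t2, 4 → $t2=212+4=216
sub $t4, $t4, 1 → $t4=7-1=6
cmp $t4, 3  (cmp 6,3)
bgt loop: taken
lw $t7, 0($t2) → $t7=M[216]=3
xor $t7, $t7, 14 → $t7=3^14=13
add $t2, $t2, 4 → $t2=216+4=220
sub $t4, $t4, 1 → $t4=6-1=5
cmp $t4, 3  (cmp 5,3)
bgt loop: taken
lw $t7, 0($t2) → $t7=M[220]=5
xor $t7, $t7, 14 → $t7=5^14=11
add $t2, $t2, 4 → $t2=220+4=224
sub $t4, $t4, 1 → $t4=5-1=4
cmp $t4, 3  (cmp 4,3)
bgt loop: taken
lw $t7, 0($t2) → $t7=M[224]=23
xor $t7, $t7, 14 → $t7=23^14=25
add $t2, $t2, 4 → $t2=224+4=228
sub $t4, $t4, 1 → $t4=4-1=3
cmp $t4, 3  (cmp 3,3)
bgt loop: not taken
halt.
Total executed instructions: 46.

46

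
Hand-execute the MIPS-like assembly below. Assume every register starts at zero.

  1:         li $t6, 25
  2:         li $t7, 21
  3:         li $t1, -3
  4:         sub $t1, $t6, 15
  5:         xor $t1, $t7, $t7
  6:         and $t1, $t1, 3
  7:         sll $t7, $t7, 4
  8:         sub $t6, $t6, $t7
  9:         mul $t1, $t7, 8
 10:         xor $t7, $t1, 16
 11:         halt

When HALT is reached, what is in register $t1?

after li $t6, 25: $t6=25
after li $t7, 21: $t7=21
after li $t1, -3: $t1=-3
after sub $t1, $t6, 15: $t1=25-15=10
after xor $t1, $t7, $t7: $t1=21^21=0
after and $t1, $t1, 3: $t1=0&3=0
after sll $t7, $t7, 4: $t7=21<<4=336
after sub $t6, $t6, $t7: $t6=25-336=-311
after mul $t1, $t7, 8: $t1=336*8=2688
after xor $t7, $t1, 16: $t7=2688^16=2704
halt.

2688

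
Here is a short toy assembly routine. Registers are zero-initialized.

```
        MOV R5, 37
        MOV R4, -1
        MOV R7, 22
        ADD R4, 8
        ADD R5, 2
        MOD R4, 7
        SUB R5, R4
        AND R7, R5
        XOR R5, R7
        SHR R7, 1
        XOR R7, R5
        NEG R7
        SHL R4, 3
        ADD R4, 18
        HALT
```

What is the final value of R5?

33

after MOV R5, 37: R5=37
after MOV R4, -1: R4=-1
after MOV R7, 22: R7=22
after ADD R4, 8: R4=(-1)+8=7
after ADD R5, 2: R5=37+2=39
after MOD R4, 7: R4=7%7=0
after SUB R5, R4: R5=39-0=39
after AND R7, R5: R7=22&39=6
after XOR R5, R7: R5=39^6=33
after SHR R7, 1: R7=6>>1=3
after XOR R7, R5: R7=3^33=34
after NEG R7: R7=-(34)=-34
after SHL R4, 3: R4=0<<3=0
after ADD R4, 18: R4=0+18=18
halt.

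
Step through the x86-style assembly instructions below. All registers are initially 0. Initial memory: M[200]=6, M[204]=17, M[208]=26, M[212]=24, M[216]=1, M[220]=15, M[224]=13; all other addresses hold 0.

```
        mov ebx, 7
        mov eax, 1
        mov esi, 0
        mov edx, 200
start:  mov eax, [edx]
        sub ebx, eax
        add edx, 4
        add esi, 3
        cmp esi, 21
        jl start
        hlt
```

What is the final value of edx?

after mov ebx, 7: ebx=7
after mov eax, 1: eax=1
after mov esi, 0: esi=0
after mov edx, 200: edx=200
after mov eax, [edx]: eax=M[200]=6
after sub ebx, eax: ebx=7-6=1
after add edx, 4: edx=200+4=204
after add esi, 3: esi=0+3=3
cmp esi, 21  (cmp 3,21)
jl start: taken
after mov eax, [edx]: eax=M[204]=17
after sub ebx, eax: ebx=1-17=-16
after add edx, 4: edx=204+4=208
after add esi, 3: esi=3+3=6
cmp esi, 21  (cmp 6,21)
jl start: taken
after mov eax, [edx]: eax=M[208]=26
after sub ebx, eax: ebx=(-16)-26=-42
after add edx, 4: edx=208+4=212
after add esi, 3: esi=6+3=9
cmp esi, 21  (cmp 9,21)
jl start: taken
after mov eax, [edx]: eax=M[212]=24
after sub ebx, eax: ebx=(-42)-24=-66
after add edx, 4: edx=212+4=216
after add esi, 3: esi=9+3=12
cmp esi, 21  (cmp 12,21)
jl start: taken
after mov eax, [edx]: eax=M[216]=1
after sub ebx, eax: ebx=(-66)-1=-67
after add edx, 4: edx=216+4=220
after add esi, 3: esi=12+3=15
cmp esi, 21  (cmp 15,21)
jl start: taken
after mov eax, [edx]: eax=M[220]=15
after sub ebx, eax: ebx=(-67)-15=-82
after add edx, 4: edx=220+4=224
after add esi, 3: esi=15+3=18
cmp esi, 21  (cmp 18,21)
jl start: taken
after mov eax, [edx]: eax=M[224]=13
after sub ebx, eax: ebx=(-82)-13=-95
after add edx, 4: edx=224+4=228
after add esi, 3: esi=18+3=21
cmp esi, 21  (cmp 21,21)
jl start: not taken
halt.

228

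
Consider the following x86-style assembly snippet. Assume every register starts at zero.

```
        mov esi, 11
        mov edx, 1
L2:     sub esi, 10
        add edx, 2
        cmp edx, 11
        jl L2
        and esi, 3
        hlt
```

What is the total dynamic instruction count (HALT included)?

mov esi, 11 → esi=11
mov edx, 1 → edx=1
sub esi, 10 → esi=11-10=1
add edx, 2 → edx=1+2=3
cmp edx, 11  (cmp 3,11)
jl L2: taken
sub esi, 10 → esi=1-10=-9
add edx, 2 → edx=3+2=5
cmp edx, 11  (cmp 5,11)
jl L2: taken
sub esi, 10 → esi=(-9)-10=-19
add edx, 2 → edx=5+2=7
cmp edx, 11  (cmp 7,11)
jl L2: taken
sub esi, 10 → esi=(-19)-10=-29
add edx, 2 → edx=7+2=9
cmp edx, 11  (cmp 9,11)
jl L2: taken
sub esi, 10 → esi=(-29)-10=-39
add edx, 2 → edx=9+2=11
cmp edx, 11  (cmp 11,11)
jl L2: not taken
and esi, 3 → esi=(-39)&3=1
halt.
Total executed instructions: 24.

24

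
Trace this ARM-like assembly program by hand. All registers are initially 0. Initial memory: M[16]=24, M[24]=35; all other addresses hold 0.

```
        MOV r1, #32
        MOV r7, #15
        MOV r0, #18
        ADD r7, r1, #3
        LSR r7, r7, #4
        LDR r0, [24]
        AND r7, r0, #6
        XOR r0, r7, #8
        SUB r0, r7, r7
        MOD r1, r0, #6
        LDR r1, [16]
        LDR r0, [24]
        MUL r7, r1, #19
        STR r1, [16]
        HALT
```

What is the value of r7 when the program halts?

MOV r1, #32 → r1=32
MOV r7, #15 → r7=15
MOV r0, #18 → r0=18
ADD r7, r1, #3 → r7=32+3=35
LSR r7, r7, #4 → r7=35>>4=2
LDR r0, [24] → r0=M[24]=35
AND r7, r0, #6 → r7=35&6=2
XOR r0, r7, #8 → r0=2^8=10
SUB r0, r7, r7 → r0=2-2=0
MOD r1, r0, #6 → r1=0%6=0
LDR r1, [16] → r1=M[16]=24
LDR r0, [24] → r0=M[24]=35
MUL r7, r1, #19 → r7=24*19=456
STR r1, [16] → M[16]=24
halt.

456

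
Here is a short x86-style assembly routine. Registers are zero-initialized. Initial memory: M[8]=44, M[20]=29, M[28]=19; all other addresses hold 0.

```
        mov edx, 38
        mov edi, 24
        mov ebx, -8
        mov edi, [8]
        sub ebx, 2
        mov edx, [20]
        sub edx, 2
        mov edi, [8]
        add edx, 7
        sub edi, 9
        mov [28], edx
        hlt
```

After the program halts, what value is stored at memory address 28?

34

after mov edx, 38: edx=38
after mov edi, 24: edi=24
after mov ebx, -8: ebx=-8
after mov edi, [8]: edi=M[8]=44
after sub ebx, 2: ebx=(-8)-2=-10
after mov edx, [20]: edx=M[20]=29
after sub edx, 2: edx=29-2=27
after mov edi, [8]: edi=M[8]=44
after add edx, 7: edx=27+7=34
after sub edi, 9: edi=44-9=35
mov [28], edx → M[28]=34
halt.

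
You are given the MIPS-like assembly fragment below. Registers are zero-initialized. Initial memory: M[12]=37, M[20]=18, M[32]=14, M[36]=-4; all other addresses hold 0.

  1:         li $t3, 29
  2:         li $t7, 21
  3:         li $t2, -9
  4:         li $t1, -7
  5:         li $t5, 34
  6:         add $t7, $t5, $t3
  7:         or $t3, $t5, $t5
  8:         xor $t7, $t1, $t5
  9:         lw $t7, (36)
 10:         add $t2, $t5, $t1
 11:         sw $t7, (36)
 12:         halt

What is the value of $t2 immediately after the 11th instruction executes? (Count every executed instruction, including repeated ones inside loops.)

27

after li $t3, 29: $t3=29
after li $t7, 21: $t7=21
after li $t2, -9: $t2=-9
after li $t1, -7: $t1=-7
after li $t5, 34: $t5=34
after add $t7, $t5, $t3: $t7=34+29=63
after or $t3, $t5, $t5: $t3=34|34=34
after xor $t7, $t1, $t5: $t7=(-7)^34=-37
after lw $t7, (36): $t7=M[36]=-4
after add $t2, $t5, $t1: $t2=34+(-7)=27
sw $t7, (36) → M[36]=-4
After step 11: $t2 = 27.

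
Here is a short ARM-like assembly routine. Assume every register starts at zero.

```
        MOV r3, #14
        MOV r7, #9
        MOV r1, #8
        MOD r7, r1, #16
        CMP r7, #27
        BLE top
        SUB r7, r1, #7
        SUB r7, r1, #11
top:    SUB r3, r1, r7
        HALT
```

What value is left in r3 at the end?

after MOV r3, #14: r3=14
after MOV r7, #9: r7=9
after MOV r1, #8: r1=8
after MOD r7, r1, #16: r7=8%16=8
CMP r7, #27  (cmp 8,27)
BLE top: taken
after SUB r3, r1, r7: r3=8-8=0
halt.

0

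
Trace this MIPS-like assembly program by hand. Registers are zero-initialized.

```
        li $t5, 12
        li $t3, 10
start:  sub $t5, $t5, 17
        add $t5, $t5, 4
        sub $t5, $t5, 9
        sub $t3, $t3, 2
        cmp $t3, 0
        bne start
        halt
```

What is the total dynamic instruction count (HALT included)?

33

$t5=12
$t3=10
$t5=12-17=-5
$t5=(-5)+4=-1
$t5=(-1)-9=-10
$t3=10-2=8
cmp $t3, 0  (cmp 8,0)
bne start: taken
$t5=(-10)-17=-27
$t5=(-27)+4=-23
$t5=(-23)-9=-32
$t3=8-2=6
cmp $t3, 0  (cmp 6,0)
bne start: taken
$t5=(-32)-17=-49
$t5=(-49)+4=-45
$t5=(-45)-9=-54
$t3=6-2=4
cmp $t3, 0  (cmp 4,0)
bne start: taken
$t5=(-54)-17=-71
$t5=(-71)+4=-67
$t5=(-67)-9=-76
$t3=4-2=2
cmp $t3, 0  (cmp 2,0)
bne start: taken
$t5=(-76)-17=-93
$t5=(-93)+4=-89
$t5=(-89)-9=-98
$t3=2-2=0
cmp $t3, 0  (cmp 0,0)
bne start: not taken
halt.
Total executed instructions: 33.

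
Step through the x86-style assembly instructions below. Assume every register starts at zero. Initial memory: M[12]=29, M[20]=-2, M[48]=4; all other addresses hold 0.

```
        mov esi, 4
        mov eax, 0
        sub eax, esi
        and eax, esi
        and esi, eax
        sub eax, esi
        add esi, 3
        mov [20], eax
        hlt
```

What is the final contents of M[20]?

mov esi, 4 → esi=4
mov eax, 0 → eax=0
sub eax, esi → eax=0-4=-4
and eax, esi → eax=(-4)&4=4
and esi, eax → esi=4&4=4
sub eax, esi → eax=4-4=0
add esi, 3 → esi=4+3=7
mov [20], eax → M[20]=0
halt.

0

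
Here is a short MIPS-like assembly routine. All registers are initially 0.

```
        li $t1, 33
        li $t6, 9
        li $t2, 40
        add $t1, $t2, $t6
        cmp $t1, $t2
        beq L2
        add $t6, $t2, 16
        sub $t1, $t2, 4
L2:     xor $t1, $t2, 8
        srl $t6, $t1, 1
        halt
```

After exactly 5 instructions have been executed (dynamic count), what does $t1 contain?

49

after li $t1, 33: $t1=33
after li $t6, 9: $t6=9
after li $t2, 40: $t2=40
after add $t1, $t2, $t6: $t1=40+9=49
cmp $t1, $t2  (cmp 49,40)
After step 5: $t1 = 49.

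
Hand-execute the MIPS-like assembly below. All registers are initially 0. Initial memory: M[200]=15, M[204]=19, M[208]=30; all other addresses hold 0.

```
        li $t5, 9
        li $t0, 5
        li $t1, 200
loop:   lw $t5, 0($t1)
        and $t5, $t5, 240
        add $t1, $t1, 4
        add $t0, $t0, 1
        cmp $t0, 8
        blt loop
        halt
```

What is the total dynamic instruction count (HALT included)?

after li $t5, 9: $t5=9
after li $t0, 5: $t0=5
after li $t1, 200: $t1=200
after lw $t5, 0($t1): $t5=M[200]=15
after and $t5, $t5, 240: $t5=15&240=0
after add $t1, $t1, 4: $t1=200+4=204
after add $t0, $t0, 1: $t0=5+1=6
cmp $t0, 8  (cmp 6,8)
blt loop: taken
after lw $t5, 0($t1): $t5=M[204]=19
after and $t5, $t5, 240: $t5=19&240=16
after add $t1, $t1, 4: $t1=204+4=208
after add $t0, $t0, 1: $t0=6+1=7
cmp $t0, 8  (cmp 7,8)
blt loop: taken
after lw $t5, 0($t1): $t5=M[208]=30
after and $t5, $t5, 240: $t5=30&240=16
after add $t1, $t1, 4: $t1=208+4=212
after add $t0, $t0, 1: $t0=7+1=8
cmp $t0, 8  (cmp 8,8)
blt loop: not taken
halt.
Total executed instructions: 22.

22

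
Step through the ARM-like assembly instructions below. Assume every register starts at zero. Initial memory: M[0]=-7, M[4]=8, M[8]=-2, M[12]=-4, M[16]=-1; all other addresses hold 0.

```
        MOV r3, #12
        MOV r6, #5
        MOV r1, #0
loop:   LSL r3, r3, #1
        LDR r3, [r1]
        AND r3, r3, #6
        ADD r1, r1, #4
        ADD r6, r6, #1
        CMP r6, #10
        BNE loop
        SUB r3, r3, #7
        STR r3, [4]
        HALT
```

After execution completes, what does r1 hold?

MOV r3, #12 → r3=12
MOV r6, #5 → r6=5
MOV r1, #0 → r1=0
LSL r3, r3, #1 → r3=12<<1=24
LDR r3, [r1] → r3=M[0]=-7
AND r3, r3, #6 → r3=(-7)&6=0
ADD r1, r1, #4 → r1=0+4=4
ADD r6, r6, #1 → r6=5+1=6
CMP r6, #10  (cmp 6,10)
BNE loop: taken
LSL r3, r3, #1 → r3=0<<1=0
LDR r3, [r1] → r3=M[4]=8
AND r3, r3, #6 → r3=8&6=0
ADD r1, r1, #4 → r1=4+4=8
ADD r6, r6, #1 → r6=6+1=7
CMP r6, #10  (cmp 7,10)
BNE loop: taken
LSL r3, r3, #1 → r3=0<<1=0
LDR r3, [r1] → r3=M[8]=-2
AND r3, r3, #6 → r3=(-2)&6=6
ADD r1, r1, #4 → r1=8+4=12
ADD r6, r6, #1 → r6=7+1=8
CMP r6, #10  (cmp 8,10)
BNE loop: taken
LSL r3, r3, #1 → r3=6<<1=12
LDR r3, [r1] → r3=M[12]=-4
AND r3, r3, #6 → r3=(-4)&6=4
ADD r1, r1, #4 → r1=12+4=16
ADD r6, r6, #1 → r6=8+1=9
CMP r6, #10  (cmp 9,10)
BNE loop: taken
LSL r3, r3, #1 → r3=4<<1=8
LDR r3, [r1] → r3=M[16]=-1
AND r3, r3, #6 → r3=(-1)&6=6
ADD r1, r1, #4 → r1=16+4=20
ADD r6, r6, #1 → r6=9+1=10
CMP r6, #10  (cmp 10,10)
BNE loop: not taken
SUB r3, r3, #7 → r3=6-7=-1
STR r3, [4] → M[4]=-1
halt.

20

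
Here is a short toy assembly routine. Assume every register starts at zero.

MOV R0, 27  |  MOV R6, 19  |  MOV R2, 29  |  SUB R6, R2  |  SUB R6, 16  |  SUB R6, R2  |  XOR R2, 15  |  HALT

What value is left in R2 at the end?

R0=27
R6=19
R2=29
R6=19-29=-10
R6=(-10)-16=-26
R6=(-26)-29=-55
R2=29^15=18
halt.

18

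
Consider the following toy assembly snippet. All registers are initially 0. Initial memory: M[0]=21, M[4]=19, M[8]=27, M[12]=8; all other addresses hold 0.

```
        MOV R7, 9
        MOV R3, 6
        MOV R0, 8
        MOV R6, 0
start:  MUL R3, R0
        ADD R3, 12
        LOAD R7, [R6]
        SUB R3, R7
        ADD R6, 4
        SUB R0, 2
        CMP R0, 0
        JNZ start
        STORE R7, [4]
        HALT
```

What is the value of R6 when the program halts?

16

after MOV R7, 9: R7=9
after MOV R3, 6: R3=6
after MOV R0, 8: R0=8
after MOV R6, 0: R6=0
after MUL R3, R0: R3=6*8=48
after ADD R3, 12: R3=48+12=60
after LOAD R7, [R6]: R7=M[0]=21
after SUB R3, R7: R3=60-21=39
after ADD R6, 4: R6=0+4=4
after SUB R0, 2: R0=8-2=6
CMP R0, 0  (cmp 6,0)
JNZ start: taken
after MUL R3, R0: R3=39*6=234
after ADD R3, 12: R3=234+12=246
after LOAD R7, [R6]: R7=M[4]=19
after SUB R3, R7: R3=246-19=227
after ADD R6, 4: R6=4+4=8
after SUB R0, 2: R0=6-2=4
CMP R0, 0  (cmp 4,0)
JNZ start: taken
after MUL R3, R0: R3=227*4=908
after ADD R3, 12: R3=908+12=920
after LOAD R7, [R6]: R7=M[8]=27
after SUB R3, R7: R3=920-27=893
after ADD R6, 4: R6=8+4=12
after SUB R0, 2: R0=4-2=2
CMP R0, 0  (cmp 2,0)
JNZ start: taken
after MUL R3, R0: R3=893*2=1786
after ADD R3, 12: R3=1786+12=1798
after LOAD R7, [R6]: R7=M[12]=8
after SUB R3, R7: R3=1798-8=1790
after ADD R6, 4: R6=12+4=16
after SUB R0, 2: R0=2-2=0
CMP R0, 0  (cmp 0,0)
JNZ start: not taken
STORE R7, [4] → M[4]=8
halt.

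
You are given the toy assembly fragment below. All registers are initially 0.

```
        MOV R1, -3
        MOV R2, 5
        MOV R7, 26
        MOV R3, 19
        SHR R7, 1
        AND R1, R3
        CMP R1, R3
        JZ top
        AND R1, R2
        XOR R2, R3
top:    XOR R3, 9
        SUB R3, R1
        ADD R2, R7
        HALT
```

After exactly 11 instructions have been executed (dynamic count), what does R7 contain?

13

MOV R1, -3 → R1=-3
MOV R2, 5 → R2=5
MOV R7, 26 → R7=26
MOV R3, 19 → R3=19
SHR R7, 1 → R7=26>>1=13
AND R1, R3 → R1=(-3)&19=17
CMP R1, R3  (cmp 17,19)
JZ top: not taken
AND R1, R2 → R1=17&5=1
XOR R2, R3 → R2=5^19=22
XOR R3, 9 → R3=19^9=26
After step 11: R7 = 13.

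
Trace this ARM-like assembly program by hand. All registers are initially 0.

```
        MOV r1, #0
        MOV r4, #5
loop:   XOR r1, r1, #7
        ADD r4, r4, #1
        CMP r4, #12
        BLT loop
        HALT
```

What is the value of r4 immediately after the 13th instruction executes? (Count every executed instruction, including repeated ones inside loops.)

8

MOV r1, #0 → r1=0
MOV r4, #5 → r4=5
XOR r1, r1, #7 → r1=0^7=7
ADD r4, r4, #1 → r4=5+1=6
CMP r4, #12  (cmp 6,12)
BLT loop: taken
XOR r1, r1, #7 → r1=7^7=0
ADD r4, r4, #1 → r4=6+1=7
CMP r4, #12  (cmp 7,12)
BLT loop: taken
XOR r1, r1, #7 → r1=0^7=7
ADD r4, r4, #1 → r4=7+1=8
CMP r4, #12  (cmp 8,12)
After step 13: r4 = 8.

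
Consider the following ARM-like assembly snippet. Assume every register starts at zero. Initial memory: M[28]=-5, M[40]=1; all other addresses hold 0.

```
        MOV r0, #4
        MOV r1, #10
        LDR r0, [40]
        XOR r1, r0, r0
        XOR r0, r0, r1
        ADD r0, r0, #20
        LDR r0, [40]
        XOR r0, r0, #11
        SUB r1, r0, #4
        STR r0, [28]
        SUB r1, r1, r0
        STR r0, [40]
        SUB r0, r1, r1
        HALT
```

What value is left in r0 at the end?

0

MOV r0, #4 → r0=4
MOV r1, #10 → r1=10
LDR r0, [40] → r0=M[40]=1
XOR r1, r0, r0 → r1=1^1=0
XOR r0, r0, r1 → r0=1^0=1
ADD r0, r0, #20 → r0=1+20=21
LDR r0, [40] → r0=M[40]=1
XOR r0, r0, #11 → r0=1^11=10
SUB r1, r0, #4 → r1=10-4=6
STR r0, [28] → M[28]=10
SUB r1, r1, r0 → r1=6-10=-4
STR r0, [40] → M[40]=10
SUB r0, r1, r1 → r0=(-4)-(-4)=0
halt.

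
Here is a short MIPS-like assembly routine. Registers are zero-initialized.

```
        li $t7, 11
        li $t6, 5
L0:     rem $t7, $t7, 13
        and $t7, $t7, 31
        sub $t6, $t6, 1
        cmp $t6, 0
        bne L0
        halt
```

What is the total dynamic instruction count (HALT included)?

li $t7, 11 → $t7=11
li $t6, 5 → $t6=5
rem $t7, $t7, 13 → $t7=11%13=11
and $t7, $t7, 31 → $t7=11&31=11
sub $t6, $t6, 1 → $t6=5-1=4
cmp $t6, 0  (cmp 4,0)
bne L0: taken
rem $t7, $t7, 13 → $t7=11%13=11
and $t7, $t7, 31 → $t7=11&31=11
sub $t6, $t6, 1 → $t6=4-1=3
cmp $t6, 0  (cmp 3,0)
bne L0: taken
rem $t7, $t7, 13 → $t7=11%13=11
and $t7, $t7, 31 → $t7=11&31=11
sub $t6, $t6, 1 → $t6=3-1=2
cmp $t6, 0  (cmp 2,0)
bne L0: taken
rem $t7, $t7, 13 → $t7=11%13=11
and $t7, $t7, 31 → $t7=11&31=11
sub $t6, $t6, 1 → $t6=2-1=1
cmp $t6, 0  (cmp 1,0)
bne L0: taken
rem $t7, $t7, 13 → $t7=11%13=11
and $t7, $t7, 31 → $t7=11&31=11
sub $t6, $t6, 1 → $t6=1-1=0
cmp $t6, 0  (cmp 0,0)
bne L0: not taken
halt.
Total executed instructions: 28.

28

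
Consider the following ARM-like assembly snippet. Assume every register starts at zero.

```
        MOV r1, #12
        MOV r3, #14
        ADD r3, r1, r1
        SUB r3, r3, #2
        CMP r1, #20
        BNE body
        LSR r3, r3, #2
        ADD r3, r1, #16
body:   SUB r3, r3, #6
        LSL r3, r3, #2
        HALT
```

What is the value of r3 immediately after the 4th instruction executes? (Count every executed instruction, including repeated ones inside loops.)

r1=12
r3=14
r3=12+12=24
r3=24-2=22
After step 4: r3 = 22.

22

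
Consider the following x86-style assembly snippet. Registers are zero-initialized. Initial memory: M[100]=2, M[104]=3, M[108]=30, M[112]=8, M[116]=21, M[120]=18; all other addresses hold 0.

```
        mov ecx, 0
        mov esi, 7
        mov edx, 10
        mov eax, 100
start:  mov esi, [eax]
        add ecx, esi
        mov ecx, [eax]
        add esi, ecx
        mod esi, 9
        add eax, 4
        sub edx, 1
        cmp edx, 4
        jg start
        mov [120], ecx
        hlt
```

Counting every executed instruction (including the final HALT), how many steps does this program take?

after mov ecx, 0: ecx=0
after mov esi, 7: esi=7
after mov edx, 10: edx=10
after mov eax, 100: eax=100
after mov esi, [eax]: esi=M[100]=2
after add ecx, esi: ecx=0+2=2
after mov ecx, [eax]: ecx=M[100]=2
after add esi, ecx: esi=2+2=4
after mod esi, 9: esi=4%9=4
after add eax, 4: eax=100+4=104
after sub edx, 1: edx=10-1=9
cmp edx, 4  (cmp 9,4)
jg start: taken
after mov esi, [eax]: esi=M[104]=3
after add ecx, esi: ecx=2+3=5
after mov ecx, [eax]: ecx=M[104]=3
after add esi, ecx: esi=3+3=6
after mod esi, 9: esi=6%9=6
after add eax, 4: eax=104+4=108
after sub edx, 1: edx=9-1=8
cmp edx, 4  (cmp 8,4)
jg start: taken
after mov esi, [eax]: esi=M[108]=30
after add ecx, esi: ecx=3+30=33
after mov ecx, [eax]: ecx=M[108]=30
after add esi, ecx: esi=30+30=60
after mod esi, 9: esi=60%9=6
after add eax, 4: eax=108+4=112
after sub edx, 1: edx=8-1=7
cmp edx, 4  (cmp 7,4)
jg start: taken
after mov esi, [eax]: esi=M[112]=8
after add ecx, esi: ecx=30+8=38
after mov ecx, [eax]: ecx=M[112]=8
after add esi, ecx: esi=8+8=16
after mod esi, 9: esi=16%9=7
after add eax, 4: eax=112+4=116
after sub edx, 1: edx=7-1=6
cmp edx, 4  (cmp 6,4)
jg start: taken
after mov esi, [eax]: esi=M[116]=21
after add ecx, esi: ecx=8+21=29
after mov ecx, [eax]: ecx=M[116]=21
after add esi, ecx: esi=21+21=42
after mod esi, 9: esi=42%9=6
after add eax, 4: eax=116+4=120
after sub edx, 1: edx=6-1=5
cmp edx, 4  (cmp 5,4)
jg start: taken
after mov esi, [eax]: esi=M[120]=18
after add ecx, esi: ecx=21+18=39
after mov ecx, [eax]: ecx=M[120]=18
after add esi, ecx: esi=18+18=36
after mod esi, 9: esi=36%9=0
after add eax, 4: eax=120+4=124
after sub edx, 1: edx=5-1=4
cmp edx, 4  (cmp 4,4)
jg start: not taken
mov [120], ecx → M[120]=18
halt.
Total executed instructions: 60.

60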